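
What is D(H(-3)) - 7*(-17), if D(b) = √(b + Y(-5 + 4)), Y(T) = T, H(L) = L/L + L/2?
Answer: 119 + I*√6/2 ≈ 119.0 + 1.2247*I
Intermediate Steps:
H(L) = 1 + L/2 (H(L) = 1 + L*(½) = 1 + L/2)
D(b) = √(-1 + b) (D(b) = √(b + (-5 + 4)) = √(b - 1) = √(-1 + b))
D(H(-3)) - 7*(-17) = √(-1 + (1 + (½)*(-3))) - 7*(-17) = √(-1 + (1 - 3/2)) + 119 = √(-1 - ½) + 119 = √(-3/2) + 119 = I*√6/2 + 119 = 119 + I*√6/2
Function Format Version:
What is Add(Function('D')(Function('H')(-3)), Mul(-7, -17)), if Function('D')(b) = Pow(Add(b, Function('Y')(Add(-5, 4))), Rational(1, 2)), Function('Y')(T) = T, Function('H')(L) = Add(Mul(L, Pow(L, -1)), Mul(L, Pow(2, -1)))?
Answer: Add(119, Mul(Rational(1, 2), I, Pow(6, Rational(1, 2)))) ≈ Add(119.00, Mul(1.2247, I))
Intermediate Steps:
Function('H')(L) = Add(1, Mul(Rational(1, 2), L)) (Function('H')(L) = Add(1, Mul(L, Rational(1, 2))) = Add(1, Mul(Rational(1, 2), L)))
Function('D')(b) = Pow(Add(-1, b), Rational(1, 2)) (Function('D')(b) = Pow(Add(b, Add(-5, 4)), Rational(1, 2)) = Pow(Add(b, -1), Rational(1, 2)) = Pow(Add(-1, b), Rational(1, 2)))
Add(Function('D')(Function('H')(-3)), Mul(-7, -17)) = Add(Pow(Add(-1, Add(1, Mul(Rational(1, 2), -3))), Rational(1, 2)), Mul(-7, -17)) = Add(Pow(Add(-1, Add(1, Rational(-3, 2))), Rational(1, 2)), 119) = Add(Pow(Add(-1, Rational(-1, 2)), Rational(1, 2)), 119) = Add(Pow(Rational(-3, 2), Rational(1, 2)), 119) = Add(Mul(Rational(1, 2), I, Pow(6, Rational(1, 2))), 119) = Add(119, Mul(Rational(1, 2), I, Pow(6, Rational(1, 2))))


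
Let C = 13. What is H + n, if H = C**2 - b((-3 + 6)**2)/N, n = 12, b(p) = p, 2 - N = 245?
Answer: 4888/27 ≈ 181.04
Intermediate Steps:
N = -243 (N = 2 - 1*245 = 2 - 245 = -243)
H = 4564/27 (H = 13**2 - (-3 + 6)**2/(-243) = 169 - 3**2*(-1)/243 = 169 - 9*(-1)/243 = 169 - 1*(-1/27) = 169 + 1/27 = 4564/27 ≈ 169.04)
H + n = 4564/27 + 12 = 4888/27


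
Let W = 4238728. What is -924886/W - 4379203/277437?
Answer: -9409423985483/587989990068 ≈ -16.003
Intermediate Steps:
-924886/W - 4379203/277437 = -924886/4238728 - 4379203/277437 = -924886*1/4238728 - 4379203*1/277437 = -462443/2119364 - 4379203/277437 = -9409423985483/587989990068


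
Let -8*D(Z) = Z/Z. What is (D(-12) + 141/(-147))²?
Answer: 180625/153664 ≈ 1.1755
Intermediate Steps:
D(Z) = -⅛ (D(Z) = -Z/(8*Z) = -⅛*1 = -⅛)
(D(-12) + 141/(-147))² = (-⅛ + 141/(-147))² = (-⅛ + 141*(-1/147))² = (-⅛ - 47/49)² = (-425/392)² = 180625/153664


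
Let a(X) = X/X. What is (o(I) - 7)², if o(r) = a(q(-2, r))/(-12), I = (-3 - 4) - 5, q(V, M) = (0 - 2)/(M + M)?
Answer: 7225/144 ≈ 50.174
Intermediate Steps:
q(V, M) = -1/M (q(V, M) = -2*1/(2*M) = -1/M)
a(X) = 1
I = -12 (I = -7 - 5 = -12)
o(r) = -1/12 (o(r) = 1/(-12) = 1*(-1/12) = -1/12)
(o(I) - 7)² = (-1/12 - 7)² = (-85/12)² = 7225/144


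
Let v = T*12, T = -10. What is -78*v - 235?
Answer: 9125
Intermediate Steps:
v = -120 (v = -10*12 = -120)
-78*v - 235 = -78*(-120) - 235 = 9360 - 235 = 9125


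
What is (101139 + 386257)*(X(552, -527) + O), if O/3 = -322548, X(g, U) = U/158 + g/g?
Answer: -37258529311458/79 ≈ -4.7163e+11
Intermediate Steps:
X(g, U) = 1 + U/158 (X(g, U) = U*(1/158) + 1 = U/158 + 1 = 1 + U/158)
O = -967644 (O = 3*(-322548) = -967644)
(101139 + 386257)*(X(552, -527) + O) = (101139 + 386257)*((1 + (1/158)*(-527)) - 967644) = 487396*((1 - 527/158) - 967644) = 487396*(-369/158 - 967644) = 487396*(-152888121/158) = -37258529311458/79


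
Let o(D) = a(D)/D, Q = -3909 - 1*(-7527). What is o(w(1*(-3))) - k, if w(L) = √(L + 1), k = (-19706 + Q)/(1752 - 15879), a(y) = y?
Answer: -1961/14127 ≈ -0.13881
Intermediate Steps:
Q = 3618 (Q = -3909 + 7527 = 3618)
k = 16088/14127 (k = (-19706 + 3618)/(1752 - 15879) = -16088/(-14127) = -16088*(-1/14127) = 16088/14127 ≈ 1.1388)
w(L) = √(1 + L)
o(D) = 1 (o(D) = D/D = 1)
o(w(1*(-3))) - k = 1 - 1*16088/14127 = 1 - 16088/14127 = -1961/14127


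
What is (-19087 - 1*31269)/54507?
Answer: -50356/54507 ≈ -0.92384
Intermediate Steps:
(-19087 - 1*31269)/54507 = (-19087 - 31269)*(1/54507) = -50356*1/54507 = -50356/54507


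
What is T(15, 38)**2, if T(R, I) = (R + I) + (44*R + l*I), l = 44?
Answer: 5688225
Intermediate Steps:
T(R, I) = 45*I + 45*R (T(R, I) = (R + I) + (44*R + 44*I) = (I + R) + (44*I + 44*R) = 45*I + 45*R)
T(15, 38)**2 = (45*38 + 45*15)**2 = (1710 + 675)**2 = 2385**2 = 5688225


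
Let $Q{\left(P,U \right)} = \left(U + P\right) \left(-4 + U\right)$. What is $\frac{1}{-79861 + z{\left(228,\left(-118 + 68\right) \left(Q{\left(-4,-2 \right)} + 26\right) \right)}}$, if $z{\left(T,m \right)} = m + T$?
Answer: $- \frac{1}{82733} \approx -1.2087 \cdot 10^{-5}$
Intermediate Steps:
$Q{\left(P,U \right)} = \left(-4 + U\right) \left(P + U\right)$ ($Q{\left(P,U \right)} = \left(P + U\right) \left(-4 + U\right) = \left(-4 + U\right) \left(P + U\right)$)
$z{\left(T,m \right)} = T + m$
$\frac{1}{-79861 + z{\left(228,\left(-118 + 68\right) \left(Q{\left(-4,-2 \right)} + 26\right) \right)}} = \frac{1}{-79861 + \left(228 + \left(-118 + 68\right) \left(\left(\left(-2\right)^{2} - -16 - -8 - -8\right) + 26\right)\right)} = \frac{1}{-79861 + \left(228 - 50 \left(\left(4 + 16 + 8 + 8\right) + 26\right)\right)} = \frac{1}{-79861 + \left(228 - 50 \left(36 + 26\right)\right)} = \frac{1}{-79861 + \left(228 - 3100\right)} = \frac{1}{-79861 - 2872} = \frac{1}{-82733} = - \frac{1}{82733}$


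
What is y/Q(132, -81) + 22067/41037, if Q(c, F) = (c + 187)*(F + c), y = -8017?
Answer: 10004798/222543651 ≈ 0.044957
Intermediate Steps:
Q(c, F) = (187 + c)*(F + c)
y/Q(132, -81) + 22067/41037 = -8017/(132² + 187*(-81) + 187*132 - 81*132) + 22067/41037 = -8017/(17424 - 15147 + 24684 - 10692) + 22067*(1/41037) = -8017/16269 + 22067/41037 = 10004798/222543651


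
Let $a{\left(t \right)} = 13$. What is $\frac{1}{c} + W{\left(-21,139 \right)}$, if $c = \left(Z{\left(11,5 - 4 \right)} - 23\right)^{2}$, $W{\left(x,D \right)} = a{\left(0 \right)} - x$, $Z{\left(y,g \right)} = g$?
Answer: $\frac{16457}{484} \approx 34.002$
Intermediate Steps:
$W{\left(x,D \right)} = 13 - x$
$c = 484$ ($c = \left(\left(5 - 4\right) - 23\right)^{2} = \left(1 - 23\right)^{2} = \left(-22\right)^{2} = 484$)
$\frac{1}{c} + W{\left(-21,139 \right)} = \frac{1}{484} + \left(13 - -21\right) = \frac{1}{484} + \left(13 + 21\right) = \frac{1}{484} + 34 = \frac{16457}{484}$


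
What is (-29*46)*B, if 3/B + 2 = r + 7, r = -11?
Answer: 667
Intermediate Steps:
B = -½ (B = 3/(-2 + (-11 + 7)) = 3/(-2 - 4) = 3/(-6) = 3*(-⅙) = -½ ≈ -0.50000)
(-29*46)*B = -29*46*(-½) = -1334*(-½) = 667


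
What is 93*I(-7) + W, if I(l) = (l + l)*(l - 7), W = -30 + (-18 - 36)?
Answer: 18144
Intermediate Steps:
W = -84 (W = -30 - 54 = -84)
I(l) = 2*l*(-7 + l) (I(l) = (2*l)*(-7 + l) = 2*l*(-7 + l))
93*I(-7) + W = 93*(2*(-7)*(-7 - 7)) - 84 = 93*(2*(-7)*(-14)) - 84 = 93*196 - 84 = 18228 - 84 = 18144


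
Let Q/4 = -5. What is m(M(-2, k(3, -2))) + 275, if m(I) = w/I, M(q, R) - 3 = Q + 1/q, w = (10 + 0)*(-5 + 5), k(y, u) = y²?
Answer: 275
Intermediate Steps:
Q = -20 (Q = 4*(-5) = -20)
w = 0 (w = 10*0 = 0)
M(q, R) = -17 + 1/q (M(q, R) = 3 + (-20 + 1/q) = -17 + 1/q)
m(I) = 0 (m(I) = 0/I = 0)
m(M(-2, k(3, -2))) + 275 = 0 + 275 = 275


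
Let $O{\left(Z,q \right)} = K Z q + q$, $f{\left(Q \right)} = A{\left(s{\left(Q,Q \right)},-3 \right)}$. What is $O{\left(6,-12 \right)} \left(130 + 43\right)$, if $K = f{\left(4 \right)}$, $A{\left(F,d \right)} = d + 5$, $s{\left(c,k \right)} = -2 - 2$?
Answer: $-26988$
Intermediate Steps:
$s{\left(c,k \right)} = -4$ ($s{\left(c,k \right)} = -2 - 2 = -4$)
$A{\left(F,d \right)} = 5 + d$
$f{\left(Q \right)} = 2$ ($f{\left(Q \right)} = 5 - 3 = 2$)
$K = 2$
$O{\left(Z,q \right)} = q + 2 Z q$ ($O{\left(Z,q \right)} = 2 Z q + q = q + 2 Z q$)
$O{\left(6,-12 \right)} \left(130 + 43\right) = - 12 \left(1 + 2 \cdot 6\right) \left(130 + 43\right) = - 12 \left(1 + 12\right) 173 = \left(-12\right) 13 \cdot 173 = \left(-156\right) 173 = -26988$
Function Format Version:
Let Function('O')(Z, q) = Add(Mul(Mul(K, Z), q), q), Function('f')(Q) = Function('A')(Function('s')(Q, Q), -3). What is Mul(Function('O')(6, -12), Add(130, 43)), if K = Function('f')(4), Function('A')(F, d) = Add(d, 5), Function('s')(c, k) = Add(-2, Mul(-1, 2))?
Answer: -26988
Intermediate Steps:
Function('s')(c, k) = -4 (Function('s')(c, k) = Add(-2, -2) = -4)
Function('A')(F, d) = Add(5, d)
Function('f')(Q) = 2 (Function('f')(Q) = Add(5, -3) = 2)
K = 2
Function('O')(Z, q) = Add(q, Mul(2, Z, q)) (Function('O')(Z, q) = Add(Mul(Mul(2, Z), q), q) = Add(Mul(2, Z, q), q) = Add(q, Mul(2, Z, q)))
Mul(Function('O')(6, -12), Add(130, 43)) = Mul(Mul(-12, Add(1, Mul(2, 6))), Add(130, 43)) = Mul(Mul(-12, Add(1, 12)), 173) = Mul(Mul(-12, 13), 173) = Mul(-156, 173) = -26988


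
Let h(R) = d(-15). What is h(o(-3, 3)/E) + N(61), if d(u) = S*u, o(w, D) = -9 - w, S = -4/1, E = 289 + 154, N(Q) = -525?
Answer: -465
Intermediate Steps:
E = 443
S = -4 (S = -4*1 = -4)
d(u) = -4*u
h(R) = 60 (h(R) = -4*(-15) = 60)
h(o(-3, 3)/E) + N(61) = 60 - 525 = -465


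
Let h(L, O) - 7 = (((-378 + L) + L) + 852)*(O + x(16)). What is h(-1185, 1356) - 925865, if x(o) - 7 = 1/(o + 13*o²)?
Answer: -1467224545/418 ≈ -3.5101e+6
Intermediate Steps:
x(o) = 7 + 1/(o + 13*o²)
h(L, O) = 7 + (474 + 2*L)*(23409/3344 + O) (h(L, O) = 7 + (((-378 + L) + L) + 852)*(O + (1 + 7*16 + 91*16²)/(16*(1 + 13*16))) = 7 + ((-378 + 2*L) + 852)*(O + (1 + 112 + 91*256)/(16*(1 + 208))) = 7 + (474 + 2*L)*(O + (1/16)*(1 + 112 + 23296)/209) = 7 + (474 + 2*L)*(O + (1/16)*(1/209)*23409) = 7 + (474 + 2*L)*(O + 23409/3344) = 7 + (474 + 2*L)*(23409/3344 + O))
h(-1185, 1356) - 925865 = (5559637/1672 + 474*1356 + (23409/1672)*(-1185) + 2*(-1185)*1356) - 925865 = (5559637/1672 + 642744 - 27739665/1672 - 3213720) - 925865 = -1080212975/418 - 925865 = -1467224545/418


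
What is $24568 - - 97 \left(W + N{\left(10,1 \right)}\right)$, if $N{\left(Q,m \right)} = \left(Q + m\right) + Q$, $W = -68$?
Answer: $20009$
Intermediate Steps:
$N{\left(Q,m \right)} = m + 2 Q$
$24568 - - 97 \left(W + N{\left(10,1 \right)}\right) = 24568 - - 97 \left(-68 + \left(1 + 2 \cdot 10\right)\right) = 24568 - - 97 \left(-68 + \left(1 + 20\right)\right) = 24568 - - 97 \left(-68 + 21\right) = 24568 - \left(-97\right) \left(-47\right) = 24568 - 4559 = 20009$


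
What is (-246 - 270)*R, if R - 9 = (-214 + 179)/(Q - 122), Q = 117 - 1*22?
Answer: -47816/9 ≈ -5312.9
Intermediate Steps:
Q = 95 (Q = 117 - 22 = 95)
R = 278/27 (R = 9 + (-214 + 179)/(95 - 122) = 9 - 35/(-27) = 9 - 35*(-1/27) = 9 + 35/27 = 278/27 ≈ 10.296)
(-246 - 270)*R = (-246 - 270)*(278/27) = -516*278/27 = -47816/9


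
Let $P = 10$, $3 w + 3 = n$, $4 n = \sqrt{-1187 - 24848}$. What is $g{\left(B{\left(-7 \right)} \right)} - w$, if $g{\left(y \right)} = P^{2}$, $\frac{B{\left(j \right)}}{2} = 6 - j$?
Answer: $101 - \frac{i \sqrt{26035}}{12} \approx 101.0 - 13.446 i$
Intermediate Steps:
$n = \frac{i \sqrt{26035}}{4}$ ($n = \frac{\sqrt{-1187 - 24848}}{4} = \frac{\sqrt{-26035}}{4} = \frac{i \sqrt{26035}}{4} \approx 40.338 i$)
$B{\left(j \right)} = 12 - 2 j$ ($B{\left(j \right)} = 2 \left(6 - j\right) = 12 - 2 j$)
$w = -1 + \frac{i \sqrt{26035}}{12}$ ($w = -1 + \frac{\frac{1}{4} i \sqrt{26035}}{3} = -1 + \frac{i \sqrt{26035}}{12} \approx -1.0 + 13.446 i$)
$g{\left(y \right)} = 100$ ($g{\left(y \right)} = 10^{2} = 100$)
$g{\left(B{\left(-7 \right)} \right)} - w = 100 - \left(-1 + \frac{i \sqrt{26035}}{12}\right) = 100 + \left(1 - \frac{i \sqrt{26035}}{12}\right) = 101 - \frac{i \sqrt{26035}}{12}$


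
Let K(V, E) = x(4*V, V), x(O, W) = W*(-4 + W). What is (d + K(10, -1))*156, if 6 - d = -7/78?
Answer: 10310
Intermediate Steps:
K(V, E) = V*(-4 + V)
d = 475/78 (d = 6 - (-7)/78 = 6 - 1*(-7/78) = 6 + 7/78 = 475/78 ≈ 6.0897)
(d + K(10, -1))*156 = (475/78 + 10*(-4 + 10))*156 = (475/78 + 10*6)*156 = (475/78 + 60)*156 = (5155/78)*156 = 10310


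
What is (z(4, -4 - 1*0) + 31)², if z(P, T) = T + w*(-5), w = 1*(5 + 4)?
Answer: 324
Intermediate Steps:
w = 9 (w = 1*9 = 9)
z(P, T) = -45 + T (z(P, T) = T + 9*(-5) = T - 45 = -45 + T)
(z(4, -4 - 1*0) + 31)² = ((-45 + (-4 - 1*0)) + 31)² = ((-45 + (-4 + 0)) + 31)² = ((-45 - 4) + 31)² = (-49 + 31)² = (-18)² = 324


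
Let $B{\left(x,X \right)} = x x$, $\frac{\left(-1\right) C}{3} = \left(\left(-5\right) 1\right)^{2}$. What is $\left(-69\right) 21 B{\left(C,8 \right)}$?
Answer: $-8150625$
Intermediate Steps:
$C = -75$ ($C = - 3 \left(\left(-5\right) 1\right)^{2} = - 3 \left(-5\right)^{2} = \left(-3\right) 25 = -75$)
$B{\left(x,X \right)} = x^{2}$
$\left(-69\right) 21 B{\left(C,8 \right)} = \left(-69\right) 21 \left(-75\right)^{2} = \left(-1449\right) 5625 = -8150625$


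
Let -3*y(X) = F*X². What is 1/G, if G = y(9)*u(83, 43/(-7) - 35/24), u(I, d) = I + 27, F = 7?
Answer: -1/20790 ≈ -4.8100e-5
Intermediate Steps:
y(X) = -7*X²/3
u(I, d) = 27 + I
G = -20790 (G = (-7/3*9²)*(27 + 83) = -7/3*81*110 = -189*110 = -20790)
1/G = 1/(-20790) = -1/20790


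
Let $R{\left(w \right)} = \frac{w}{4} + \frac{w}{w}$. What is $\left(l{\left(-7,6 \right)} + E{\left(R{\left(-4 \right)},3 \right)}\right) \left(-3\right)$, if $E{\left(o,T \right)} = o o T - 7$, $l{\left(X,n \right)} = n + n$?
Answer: $-15$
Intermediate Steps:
$R{\left(w \right)} = 1 + \frac{w}{4}$ ($R{\left(w \right)} = w \frac{1}{4} + 1 = \frac{w}{4} + 1 = 1 + \frac{w}{4}$)
$l{\left(X,n \right)} = 2 n$
$E{\left(o,T \right)} = -7 + T o^{2}$ ($E{\left(o,T \right)} = o^{2} T - 7 = T o^{2} - 7 = -7 + T o^{2}$)
$\left(l{\left(-7,6 \right)} + E{\left(R{\left(-4 \right)},3 \right)}\right) \left(-3\right) = \left(2 \cdot 6 - \left(7 - 3 \left(1 + \frac{1}{4} \left(-4\right)\right)^{2}\right)\right) \left(-3\right) = \left(12 - \left(7 - 3 \left(1 - 1\right)^{2}\right)\right) \left(-3\right) = \left(12 - \left(7 - 3 \cdot 0^{2}\right)\right) \left(-3\right) = \left(12 + \left(-7 + 3 \cdot 0\right)\right) \left(-3\right) = \left(12 + \left(-7 + 0\right)\right) \left(-3\right) = \left(12 - 7\right) \left(-3\right) = 5 \left(-3\right) = -15$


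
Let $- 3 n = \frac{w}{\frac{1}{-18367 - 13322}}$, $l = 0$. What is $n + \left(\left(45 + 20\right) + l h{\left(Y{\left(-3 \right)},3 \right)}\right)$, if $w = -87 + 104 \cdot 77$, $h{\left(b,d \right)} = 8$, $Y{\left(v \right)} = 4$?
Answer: $83669588$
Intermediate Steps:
$w = 7921$ ($w = -87 + 8008 = 7921$)
$n = 83669523$ ($n = - \frac{7921 \frac{1}{\frac{1}{-18367 - 13322}}}{3} = - \frac{7921 \frac{1}{\frac{1}{-31689}}}{3} = - \frac{7921 \frac{1}{- \frac{1}{31689}}}{3} = - \frac{7921 \left(-31689\right)}{3} = \left(- \frac{1}{3}\right) \left(-251008569\right) = 83669523$)
$n + \left(\left(45 + 20\right) + l h{\left(Y{\left(-3 \right)},3 \right)}\right) = 83669523 + \left(\left(45 + 20\right) + 0 \cdot 8\right) = 83669523 + \left(65 + 0\right) = 83669523 + 65 = 83669588$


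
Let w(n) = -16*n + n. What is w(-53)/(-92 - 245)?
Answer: -795/337 ≈ -2.3591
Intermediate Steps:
w(n) = -15*n
w(-53)/(-92 - 245) = (-15*(-53))/(-92 - 245) = 795/(-337) = 795*(-1/337) = -795/337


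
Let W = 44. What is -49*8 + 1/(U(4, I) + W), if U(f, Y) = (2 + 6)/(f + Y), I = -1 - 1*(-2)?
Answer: -89371/228 ≈ -391.98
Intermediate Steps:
I = 1 (I = -1 + 2 = 1)
U(f, Y) = 8/(Y + f)
-49*8 + 1/(U(4, I) + W) = -49*8 + 1/(8/(1 + 4) + 44) = -392 + 1/(8/5 + 44) = -392 + 1/(228/5) = -392 + 5/228 = -89371/228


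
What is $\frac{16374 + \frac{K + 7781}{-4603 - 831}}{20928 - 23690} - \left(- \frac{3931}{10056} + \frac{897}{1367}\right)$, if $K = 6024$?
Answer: $- \frac{29037678698023}{4689045113064} \approx -6.1927$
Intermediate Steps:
$\frac{16374 + \frac{K + 7781}{-4603 - 831}}{20928 - 23690} - \left(- \frac{3931}{10056} + \frac{897}{1367}\right) = \frac{16374 + \frac{6024 + 7781}{-4603 - 831}}{20928 - 23690} - \left(- \frac{3931}{10056} + \frac{897}{1367}\right) = \frac{16374 + \frac{13805}{-5434}}{-2762} - \frac{3646555}{13746552} = \left(16374 + 13805 \left(- \frac{1}{5434}\right)\right) \left(- \frac{1}{2762}\right) + \left(\frac{3931}{10056} - \frac{897}{1367}\right) = \left(16374 - \frac{1255}{494}\right) \left(- \frac{1}{2762}\right) - \frac{3646555}{13746552} = \frac{8087501}{494} \left(- \frac{1}{2762}\right) - \frac{3646555}{13746552} = - \frac{8087501}{1364428} - \frac{3646555}{13746552} = - \frac{29037678698023}{4689045113064}$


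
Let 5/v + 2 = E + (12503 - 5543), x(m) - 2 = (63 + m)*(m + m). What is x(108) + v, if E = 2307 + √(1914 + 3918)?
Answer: 3170550854959/85834393 - 270*√2/85834393 ≈ 36938.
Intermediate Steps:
E = 2307 + 54*√2 (E = 2307 + √5832 = 2307 + 54*√2 ≈ 2383.4)
x(m) = 2 + 2*m*(63 + m) (x(m) = 2 + (63 + m)*(m + m) = 2 + (63 + m)*(2*m) = 2 + 2*m*(63 + m))
v = 5/(9265 + 54*√2) (v = 5/(-2 + ((2307 + 54*√2) + (12503 - 5543))) = 5/(-2 + ((2307 + 54*√2) + 6960)) = 5/(-2 + (9267 + 54*√2)) = 5/(9265 + 54*√2) ≈ 0.00053525)
x(108) + v = (2 + 2*108² + 126*108) + (46325/85834393 - 270*√2/85834393) = (2 + 2*11664 + 13608) + (46325/85834393 - 270*√2/85834393) = (2 + 23328 + 13608) + (46325/85834393 - 270*√2/85834393) = 36938 + (46325/85834393 - 270*√2/85834393) = 3170550854959/85834393 - 270*√2/85834393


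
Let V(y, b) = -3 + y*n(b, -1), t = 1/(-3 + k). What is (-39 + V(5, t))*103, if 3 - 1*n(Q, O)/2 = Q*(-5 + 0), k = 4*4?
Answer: -10918/13 ≈ -839.85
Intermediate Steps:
k = 16
n(Q, O) = 6 + 10*Q (n(Q, O) = 6 - 2*Q*(-5 + 0) = 6 - 2*Q*(-5) = 6 - (-10)*Q = 6 + 10*Q)
t = 1/13 (t = 1/(-3 + 16) = 1/13 ≈ 0.076923)
V(y, b) = -3 + y*(6 + 10*b)
(-39 + V(5, t))*103 = (-39 + (-3 + 2*5*(3 + 5*(1/13))))*103 = (-39 + (-3 + 2*5*(3 + 5/13)))*103 = (-39 + (-3 + 2*5*(44/13)))*103 = (-39 + (-3 + 440/13))*103 = (-39 + 401/13)*103 = -106/13*103 = -10918/13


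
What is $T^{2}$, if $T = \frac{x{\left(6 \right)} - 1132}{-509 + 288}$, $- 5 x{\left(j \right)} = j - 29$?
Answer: $\frac{31775769}{1221025} \approx 26.024$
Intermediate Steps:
$x{\left(j \right)} = \frac{29}{5} - \frac{j}{5}$ ($x{\left(j \right)} = - \frac{j - 29}{5} = - \frac{-29 + j}{5} = \frac{29}{5} - \frac{j}{5}$)
$T = \frac{5637}{1105}$ ($T = \frac{\left(\frac{29}{5} - \frac{6}{5}\right) - 1132}{-509 + 288} = \frac{\left(\frac{29}{5} - \frac{6}{5}\right) - 1132}{-221} = \left(\frac{23}{5} - 1132\right) \left(- \frac{1}{221}\right) = \left(- \frac{5637}{5}\right) \left(- \frac{1}{221}\right) = \frac{5637}{1105} \approx 5.1014$)
$T^{2} = \left(\frac{5637}{1105}\right)^{2} = \frac{31775769}{1221025}$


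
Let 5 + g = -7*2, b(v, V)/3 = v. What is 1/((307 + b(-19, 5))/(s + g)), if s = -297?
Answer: -158/125 ≈ -1.2640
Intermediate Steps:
b(v, V) = 3*v
g = -19 (g = -5 - 7*2 = -5 - 14 = -19)
1/((307 + b(-19, 5))/(s + g)) = 1/((307 + 3*(-19))/(-297 - 19)) = 1/((307 - 57)/(-316)) = 1/(250*(-1/316)) = 1/(-125/158) = -158/125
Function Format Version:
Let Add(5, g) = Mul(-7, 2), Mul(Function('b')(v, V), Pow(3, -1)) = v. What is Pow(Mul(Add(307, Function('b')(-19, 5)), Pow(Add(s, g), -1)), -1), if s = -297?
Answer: Rational(-158, 125) ≈ -1.2640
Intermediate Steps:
Function('b')(v, V) = Mul(3, v)
g = -19 (g = Add(-5, Mul(-7, 2)) = Add(-5, -14) = -19)
Pow(Mul(Add(307, Function('b')(-19, 5)), Pow(Add(s, g), -1)), -1) = Pow(Mul(Add(307, Mul(3, -19)), Pow(Add(-297, -19), -1)), -1) = Pow(Mul(Add(307, -57), Pow(-316, -1)), -1) = Pow(Mul(250, Rational(-1, 316)), -1) = Pow(Rational(-125, 158), -1) = Rational(-158, 125)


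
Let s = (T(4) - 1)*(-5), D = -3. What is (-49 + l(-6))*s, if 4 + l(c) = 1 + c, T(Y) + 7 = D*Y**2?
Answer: -16240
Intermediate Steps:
T(Y) = -7 - 3*Y**2
l(c) = -3 + c (l(c) = -4 + (1 + c) = -3 + c)
s = 280 (s = ((-7 - 3*4**2) - 1)*(-5) = ((-7 - 3*16) - 1)*(-5) = ((-7 - 48) - 1)*(-5) = (-55 - 1)*(-5) = -56*(-5) = 280)
(-49 + l(-6))*s = (-49 + (-3 - 6))*280 = (-49 - 9)*280 = -58*280 = -16240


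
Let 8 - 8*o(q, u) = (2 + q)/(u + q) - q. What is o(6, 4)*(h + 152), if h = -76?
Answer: 627/5 ≈ 125.40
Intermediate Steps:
o(q, u) = 1 + q/8 - (2 + q)/(8*(q + u)) (o(q, u) = 1 - ((2 + q)/(u + q) - q)/8 = 1 - ((2 + q)/(q + u) - q)/8 = 1 - (-q + (2 + q)/(q + u))/8 = 1 + (q/8 - (2 + q)/(8*(q + u))) = 1 + q/8 - (2 + q)/(8*(q + u)))
o(6, 4)*(h + 152) = ((-2 + 6² + 7*6 + 8*4 + 6*4)/(8*(6 + 4)))*(-76 + 152) = ((⅛)*(-2 + 36 + 42 + 32 + 24)/10)*76 = ((⅛)*(⅒)*132)*76 = (33/20)*76 = 627/5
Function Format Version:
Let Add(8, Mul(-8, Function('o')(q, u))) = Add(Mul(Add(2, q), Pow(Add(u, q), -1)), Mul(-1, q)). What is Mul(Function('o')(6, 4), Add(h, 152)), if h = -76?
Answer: Rational(627, 5) ≈ 125.40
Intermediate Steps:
Function('o')(q, u) = Add(1, Mul(Rational(1, 8), q), Mul(Rational(-1, 8), Pow(Add(q, u), -1), Add(2, q))) (Function('o')(q, u) = Add(1, Mul(Rational(-1, 8), Add(Mul(Add(2, q), Pow(Add(u, q), -1)), Mul(-1, q)))) = Add(1, Mul(Rational(-1, 8), Add(Mul(Add(2, q), Pow(Add(q, u), -1)), Mul(-1, q)))) = Add(1, Mul(Rational(-1, 8), Add(Mul(Pow(Add(q, u), -1), Add(2, q)), Mul(-1, q)))) = Add(1, Mul(Rational(-1, 8), Add(Mul(-1, q), Mul(Pow(Add(q, u), -1), Add(2, q))))) = Add(1, Add(Mul(Rational(1, 8), q), Mul(Rational(-1, 8), Pow(Add(q, u), -1), Add(2, q)))) = Add(1, Mul(Rational(1, 8), q), Mul(Rational(-1, 8), Pow(Add(q, u), -1), Add(2, q))))
Mul(Function('o')(6, 4), Add(h, 152)) = Mul(Mul(Rational(1, 8), Pow(Add(6, 4), -1), Add(-2, Pow(6, 2), Mul(7, 6), Mul(8, 4), Mul(6, 4))), Add(-76, 152)) = Mul(Mul(Rational(1, 8), Pow(10, -1), Add(-2, 36, 42, 32, 24)), 76) = Mul(Mul(Rational(1, 8), Rational(1, 10), 132), 76) = Mul(Rational(33, 20), 76) = Rational(627, 5)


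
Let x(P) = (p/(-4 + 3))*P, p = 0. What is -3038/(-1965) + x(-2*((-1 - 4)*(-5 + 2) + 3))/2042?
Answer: 3038/1965 ≈ 1.5461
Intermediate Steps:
x(P) = 0 (x(P) = (0/(-4 + 3))*P = (0/(-1))*P = (0*(-1))*P = 0*P = 0)
-3038/(-1965) + x(-2*((-1 - 4)*(-5 + 2) + 3))/2042 = -3038/(-1965) + 0/2042 = -3038*(-1/1965) + 0*(1/2042) = 3038/1965 + 0 = 3038/1965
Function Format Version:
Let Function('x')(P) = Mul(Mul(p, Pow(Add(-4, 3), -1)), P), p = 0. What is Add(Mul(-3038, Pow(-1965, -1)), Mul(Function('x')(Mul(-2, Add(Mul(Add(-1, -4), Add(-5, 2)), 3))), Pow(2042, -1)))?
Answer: Rational(3038, 1965) ≈ 1.5461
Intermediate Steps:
Function('x')(P) = 0 (Function('x')(P) = Mul(Mul(0, Pow(Add(-4, 3), -1)), P) = Mul(Mul(0, Pow(-1, -1)), P) = Mul(Mul(0, -1), P) = Mul(0, P) = 0)
Add(Mul(-3038, Pow(-1965, -1)), Mul(Function('x')(Mul(-2, Add(Mul(Add(-1, -4), Add(-5, 2)), 3))), Pow(2042, -1))) = Add(Mul(-3038, Pow(-1965, -1)), Mul(0, Pow(2042, -1))) = Add(Mul(-3038, Rational(-1, 1965)), Mul(0, Rational(1, 2042))) = Add(Rational(3038, 1965), 0) = Rational(3038, 1965)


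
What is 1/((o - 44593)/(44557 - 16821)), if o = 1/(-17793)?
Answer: -246753324/396721625 ≈ -0.62198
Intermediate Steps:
o = -1/17793 ≈ -5.6202e-5
1/((o - 44593)/(44557 - 16821)) = 1/((-1/17793 - 44593)/(44557 - 16821)) = 1/(-793443250/17793/27736) = 1/(-793443250/17793*1/27736) = 1/(-396721625/246753324) = -246753324/396721625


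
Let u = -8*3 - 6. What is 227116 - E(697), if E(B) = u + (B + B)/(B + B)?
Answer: 227145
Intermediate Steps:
u = -30 (u = -24 - 6 = -30)
E(B) = -29 (E(B) = -30 + (B + B)/(B + B) = -30 + (2*B)/((2*B)) = -30 + (2*B)*(1/(2*B)) = -30 + 1 = -29)
227116 - E(697) = 227116 - 1*(-29) = 227116 + 29 = 227145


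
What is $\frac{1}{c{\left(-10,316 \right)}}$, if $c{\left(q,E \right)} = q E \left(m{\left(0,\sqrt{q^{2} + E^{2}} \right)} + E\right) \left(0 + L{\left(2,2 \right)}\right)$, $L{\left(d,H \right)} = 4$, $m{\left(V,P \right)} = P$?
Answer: $\frac{1}{4000} - \frac{\sqrt{24989}}{632000} \approx -1.2515 \cdot 10^{-7}$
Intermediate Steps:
$c{\left(q,E \right)} = E q \left(4 E + 4 \sqrt{E^{2} + q^{2}}\right)$ ($c{\left(q,E \right)} = q E \left(\sqrt{q^{2} + E^{2}} + E\right) \left(0 + 4\right) = E q \left(\sqrt{E^{2} + q^{2}} + E\right) 4 = E q \left(E + \sqrt{E^{2} + q^{2}}\right) 4 = E q \left(4 E + 4 \sqrt{E^{2} + q^{2}}\right)$)
$\frac{1}{c{\left(-10,316 \right)}} = \frac{1}{4 \cdot 316 \left(-10\right) \left(316 + \sqrt{316^{2} + \left(-10\right)^{2}}\right)} = \frac{1}{4 \cdot 316 \left(-10\right) \left(316 + \sqrt{99856 + 100}\right)} = \frac{1}{4 \cdot 316 \left(-10\right) \left(316 + \sqrt{99956}\right)} = \frac{1}{4 \cdot 316 \left(-10\right) \left(316 + 2 \sqrt{24989}\right)} = \frac{1}{-3994240 - 25280 \sqrt{24989}}$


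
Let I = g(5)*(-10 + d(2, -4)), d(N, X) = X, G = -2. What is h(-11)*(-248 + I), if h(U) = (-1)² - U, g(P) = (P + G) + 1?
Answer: -3648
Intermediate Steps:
g(P) = -1 + P (g(P) = (P - 2) + 1 = (-2 + P) + 1 = -1 + P)
h(U) = 1 - U
I = -56 (I = (-1 + 5)*(-10 - 4) = 4*(-14) = -56)
h(-11)*(-248 + I) = (1 - 1*(-11))*(-248 - 56) = (1 + 11)*(-304) = 12*(-304) = -3648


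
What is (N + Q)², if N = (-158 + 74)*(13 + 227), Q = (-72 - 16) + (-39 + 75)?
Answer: 408524944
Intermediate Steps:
Q = -52 (Q = -88 + 36 = -52)
N = -20160 (N = -84*240 = -20160)
(N + Q)² = (-20160 - 52)² = (-20212)² = 408524944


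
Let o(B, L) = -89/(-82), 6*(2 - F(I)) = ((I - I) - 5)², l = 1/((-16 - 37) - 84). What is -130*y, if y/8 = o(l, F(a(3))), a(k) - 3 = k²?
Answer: -46280/41 ≈ -1128.8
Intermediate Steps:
l = -1/137 (l = 1/(-53 - 84) = 1/(-137) = -1/137 ≈ -0.0072993)
a(k) = 3 + k²
F(I) = -13/6 (F(I) = 2 - ((I - I) - 5)²/6 = 2 - (0 - 5)²/6 = 2 - ⅙*(-5)² = 2 - ⅙*25 = 2 - 25/6 = -13/6)
o(B, L) = 89/82 (o(B, L) = -89*(-1/82) = 89/82)
y = 356/41 (y = 8*(89/82) = 356/41 ≈ 8.6829)
-130*y = -130*356/41 = -46280/41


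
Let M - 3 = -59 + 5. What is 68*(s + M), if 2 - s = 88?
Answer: -9316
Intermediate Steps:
s = -86 (s = 2 - 1*88 = 2 - 88 = -86)
M = -51 (M = 3 + (-59 + 5) = 3 - 54 = -51)
68*(s + M) = 68*(-86 - 51) = 68*(-137) = -9316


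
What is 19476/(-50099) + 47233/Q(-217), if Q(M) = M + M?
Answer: -339254093/3106138 ≈ -109.22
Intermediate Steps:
Q(M) = 2*M
19476/(-50099) + 47233/Q(-217) = 19476/(-50099) + 47233/((2*(-217))) = 19476*(-1/50099) + 47233/(-434) = -19476/50099 + 47233*(-1/434) = -19476/50099 - 47233/434 = -339254093/3106138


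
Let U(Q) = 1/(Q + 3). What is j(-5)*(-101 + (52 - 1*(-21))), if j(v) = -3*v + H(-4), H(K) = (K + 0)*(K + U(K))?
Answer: -980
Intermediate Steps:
U(Q) = 1/(3 + Q)
H(K) = K*(K + 1/(3 + K)) (H(K) = (K + 0)*(K + 1/(3 + K)) = K*(K + 1/(3 + K)))
j(v) = 20 - 3*v (j(v) = -3*v - 4*(1 - 4*(3 - 4))/(3 - 4) = -3*v - 4*(1 - 4*(-1))/(-1) = -3*v - 4*(-1)*(1 + 4) = -3*v - 4*(-1)*5 = -3*v + 20 = 20 - 3*v)
j(-5)*(-101 + (52 - 1*(-21))) = (20 - 3*(-5))*(-101 + (52 - 1*(-21))) = (20 + 15)*(-101 + (52 + 21)) = 35*(-101 + 73) = 35*(-28) = -980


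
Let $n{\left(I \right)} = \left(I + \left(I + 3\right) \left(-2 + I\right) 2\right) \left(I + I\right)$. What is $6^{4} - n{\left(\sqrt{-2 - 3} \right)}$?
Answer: $1326 + 44 i \sqrt{5} \approx 1326.0 + 98.387 i$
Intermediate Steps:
$n{\left(I \right)} = 2 I \left(I + 2 \left(-2 + I\right) \left(3 + I\right)\right)$ ($n{\left(I \right)} = \left(I + \left(3 + I\right) \left(-2 + I\right) 2\right) 2 I = \left(I + \left(-2 + I\right) \left(3 + I\right) 2\right) 2 I = \left(I + 2 \left(-2 + I\right) \left(3 + I\right)\right) 2 I = 2 I \left(I + 2 \left(-2 + I\right) \left(3 + I\right)\right)$)
$6^{4} - n{\left(\sqrt{-2 - 3} \right)} = 6^{4} - 2 \sqrt{-2 - 3} \left(-12 + 2 \left(\sqrt{-2 - 3}\right)^{2} + 3 \sqrt{-2 - 3}\right) = 1296 - 2 \sqrt{-5} \left(-12 + 2 \left(\sqrt{-5}\right)^{2} + 3 \sqrt{-5}\right) = 1296 - 2 i \sqrt{5} \left(-12 + 2 \left(i \sqrt{5}\right)^{2} + 3 i \sqrt{5}\right) = 1296 - 2 i \sqrt{5} \left(-12 + 2 \left(-5\right) + 3 i \sqrt{5}\right) = 1296 - 2 i \sqrt{5} \left(-12 - 10 + 3 i \sqrt{5}\right) = 1296 - 2 i \sqrt{5} \left(-22 + 3 i \sqrt{5}\right)$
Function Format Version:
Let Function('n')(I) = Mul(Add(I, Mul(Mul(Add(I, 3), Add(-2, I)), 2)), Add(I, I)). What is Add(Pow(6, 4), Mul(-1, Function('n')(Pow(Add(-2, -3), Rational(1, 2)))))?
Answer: Add(1326, Mul(44, I, Pow(5, Rational(1, 2)))) ≈ Add(1326.0, Mul(98.387, I))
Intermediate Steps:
Function('n')(I) = Mul(2, I, Add(I, Mul(2, Add(-2, I), Add(3, I)))) (Function('n')(I) = Mul(Add(I, Mul(Mul(Add(3, I), Add(-2, I)), 2)), Mul(2, I)) = Mul(Add(I, Mul(Mul(Add(-2, I), Add(3, I)), 2)), Mul(2, I)) = Mul(Add(I, Mul(2, Add(-2, I), Add(3, I))), Mul(2, I)) = Mul(2, I, Add(I, Mul(2, Add(-2, I), Add(3, I)))))
Add(Pow(6, 4), Mul(-1, Function('n')(Pow(Add(-2, -3), Rational(1, 2))))) = Add(Pow(6, 4), Mul(-1, Mul(2, Pow(Add(-2, -3), Rational(1, 2)), Add(-12, Mul(2, Pow(Pow(Add(-2, -3), Rational(1, 2)), 2)), Mul(3, Pow(Add(-2, -3), Rational(1, 2))))))) = Add(1296, Mul(-1, Mul(2, Pow(-5, Rational(1, 2)), Add(-12, Mul(2, Pow(Pow(-5, Rational(1, 2)), 2)), Mul(3, Pow(-5, Rational(1, 2))))))) = Add(1296, Mul(-1, Mul(2, Mul(I, Pow(5, Rational(1, 2))), Add(-12, Mul(2, Pow(Mul(I, Pow(5, Rational(1, 2))), 2)), Mul(3, Mul(I, Pow(5, Rational(1, 2)))))))) = Add(1296, Mul(-1, Mul(2, Mul(I, Pow(5, Rational(1, 2))), Add(-12, Mul(2, -5), Mul(3, I, Pow(5, Rational(1, 2))))))) = Add(1296, Mul(-1, Mul(2, Mul(I, Pow(5, Rational(1, 2))), Add(-12, -10, Mul(3, I, Pow(5, Rational(1, 2))))))) = Add(1296, Mul(-1, Mul(2, Mul(I, Pow(5, Rational(1, 2))), Add(-22, Mul(3, I, Pow(5, Rational(1, 2))))))) = Add(1296, Mul(-1, Mul(2, I, Pow(5, Rational(1, 2)), Add(-22, Mul(3, I, Pow(5, Rational(1, 2))))))) = Add(1296, Mul(-2, I, Pow(5, Rational(1, 2)), Add(-22, Mul(3, I, Pow(5, Rational(1, 2))))))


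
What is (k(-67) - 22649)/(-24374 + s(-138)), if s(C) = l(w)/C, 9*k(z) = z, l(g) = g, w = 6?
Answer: 4689884/5045427 ≈ 0.92953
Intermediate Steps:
k(z) = z/9
s(C) = 6/C
(k(-67) - 22649)/(-24374 + s(-138)) = ((1/9)*(-67) - 22649)/(-24374 + 6/(-138)) = (-67/9 - 22649)/(-24374 + 6*(-1/138)) = -203908/(9*(-24374 - 1/23)) = -203908/(9*(-560603/23)) = -203908/9*(-23/560603) = 4689884/5045427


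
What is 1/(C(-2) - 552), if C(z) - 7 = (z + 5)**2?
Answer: -1/536 ≈ -0.0018657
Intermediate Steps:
C(z) = 7 + (5 + z)**2 (C(z) = 7 + (z + 5)**2 = 7 + (5 + z)**2)
1/(C(-2) - 552) = 1/((7 + (5 - 2)**2) - 552) = 1/((7 + 3**2) - 552) = 1/((7 + 9) - 552) = 1/(16 - 552) = 1/(-536) = -1/536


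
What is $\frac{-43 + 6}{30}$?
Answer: $- \frac{37}{30} \approx -1.2333$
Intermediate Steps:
$\frac{-43 + 6}{30} = \frac{1}{30} \left(-37\right) = - \frac{37}{30}$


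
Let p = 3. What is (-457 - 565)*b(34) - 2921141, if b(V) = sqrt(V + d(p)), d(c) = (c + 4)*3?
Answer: -2921141 - 1022*sqrt(55) ≈ -2.9287e+6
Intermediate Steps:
d(c) = 12 + 3*c (d(c) = (4 + c)*3 = 12 + 3*c)
b(V) = sqrt(21 + V) (b(V) = sqrt(V + (12 + 3*3)) = sqrt(V + (12 + 9)) = sqrt(V + 21) = sqrt(21 + V))
(-457 - 565)*b(34) - 2921141 = (-457 - 565)*sqrt(21 + 34) - 2921141 = -1022*sqrt(55) - 2921141 = -2921141 - 1022*sqrt(55)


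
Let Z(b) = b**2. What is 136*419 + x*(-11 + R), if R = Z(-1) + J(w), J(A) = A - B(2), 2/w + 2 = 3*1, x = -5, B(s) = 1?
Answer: 57029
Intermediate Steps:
w = 2 (w = 2/(-2 + 3*1) = 2/(-2 + 3) = 2/1 = 2*1 = 2)
J(A) = -1 + A (J(A) = A - 1*1 = A - 1 = -1 + A)
R = 2 (R = (-1)**2 + (-1 + 2) = 1 + 1 = 2)
136*419 + x*(-11 + R) = 136*419 - 5*(-11 + 2) = 56984 - 5*(-9) = 56984 + 45 = 57029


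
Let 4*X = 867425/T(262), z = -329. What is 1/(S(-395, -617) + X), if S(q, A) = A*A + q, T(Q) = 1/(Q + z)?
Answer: -4/56596299 ≈ -7.0676e-8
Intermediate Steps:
T(Q) = 1/(-329 + Q) (T(Q) = 1/(Q - 329) = 1/(-329 + Q))
S(q, A) = q + A**2 (S(q, A) = A**2 + q = q + A**2)
X = -58117475/4 (X = (867425/(1/(-329 + 262)))/4 = (867425/(1/(-67)))/4 = (867425/(-1/67))/4 = (867425*(-67))/4 = (1/4)*(-58117475) = -58117475/4 ≈ -1.4529e+7)
1/(S(-395, -617) + X) = 1/((-395 + (-617)**2) - 58117475/4) = 1/((-395 + 380689) - 58117475/4) = 1/(380294 - 58117475/4) = 1/(-56596299/4) = -4/56596299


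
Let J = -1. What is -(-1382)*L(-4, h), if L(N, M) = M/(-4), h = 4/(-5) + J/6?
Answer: 20039/60 ≈ 333.98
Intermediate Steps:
h = -29/30 (h = 4/(-5) - 1/6 = 4*(-1/5) - 1*1/6 = -4/5 - 1/6 = -29/30 ≈ -0.96667)
L(N, M) = -M/4 (L(N, M) = M*(-1/4) = -M/4)
-(-1382)*L(-4, h) = -(-1382)*(-1/4*(-29/30)) = -(-1382)*29/120 = -1*(-20039/60) = 20039/60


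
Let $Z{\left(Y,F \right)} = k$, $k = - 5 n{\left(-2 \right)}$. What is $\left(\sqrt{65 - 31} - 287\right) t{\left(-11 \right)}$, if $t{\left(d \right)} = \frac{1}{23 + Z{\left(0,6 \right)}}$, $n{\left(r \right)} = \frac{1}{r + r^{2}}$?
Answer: $-14 + \frac{2 \sqrt{34}}{41} \approx -13.716$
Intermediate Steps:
$k = - \frac{5}{2}$ ($k = - 5 \frac{1}{\left(-2\right) \left(1 - 2\right)} = - 5 \left(- \frac{1}{2 \left(-1\right)}\right) = - 5 \left(\left(- \frac{1}{2}\right) \left(-1\right)\right) = \left(-5\right) \frac{1}{2} = - \frac{5}{2} \approx -2.5$)
$Z{\left(Y,F \right)} = - \frac{5}{2}$
$t{\left(d \right)} = \frac{2}{41}$ ($t{\left(d \right)} = \frac{1}{23 - \frac{5}{2}} = \frac{1}{\frac{41}{2}} = \frac{2}{41}$)
$\left(\sqrt{65 - 31} - 287\right) t{\left(-11 \right)} = \left(\sqrt{65 - 31} - 287\right) \frac{2}{41} = \left(\sqrt{34} - 287\right) \frac{2}{41} = \left(-287 + \sqrt{34}\right) \frac{2}{41} = -14 + \frac{2 \sqrt{34}}{41}$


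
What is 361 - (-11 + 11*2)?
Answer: 350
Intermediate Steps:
361 - (-11 + 11*2) = 361 - (-11 + 22) = 361 - 1*11 = 361 - 11 = 350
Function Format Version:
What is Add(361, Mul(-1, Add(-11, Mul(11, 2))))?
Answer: 350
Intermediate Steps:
Add(361, Mul(-1, Add(-11, Mul(11, 2)))) = Add(361, Mul(-1, Add(-11, 22))) = Add(361, Mul(-1, 11)) = Add(361, -11) = 350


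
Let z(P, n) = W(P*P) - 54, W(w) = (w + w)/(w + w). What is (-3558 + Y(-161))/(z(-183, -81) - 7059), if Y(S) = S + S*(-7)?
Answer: 324/889 ≈ 0.36445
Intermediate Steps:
W(w) = 1 (W(w) = (2*w)/((2*w)) = (2*w)*(1/(2*w)) = 1)
z(P, n) = -53 (z(P, n) = 1 - 54 = -53)
Y(S) = -6*S (Y(S) = S - 7*S = -6*S)
(-3558 + Y(-161))/(z(-183, -81) - 7059) = (-3558 - 6*(-161))/(-53 - 7059) = (-3558 + 966)/(-7112) = -2592*(-1/7112) = 324/889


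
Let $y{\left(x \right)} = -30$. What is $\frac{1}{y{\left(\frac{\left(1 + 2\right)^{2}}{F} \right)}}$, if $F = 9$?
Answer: $- \frac{1}{30} \approx -0.033333$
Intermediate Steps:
$\frac{1}{y{\left(\frac{\left(1 + 2\right)^{2}}{F} \right)}} = \frac{1}{-30} = - \frac{1}{30}$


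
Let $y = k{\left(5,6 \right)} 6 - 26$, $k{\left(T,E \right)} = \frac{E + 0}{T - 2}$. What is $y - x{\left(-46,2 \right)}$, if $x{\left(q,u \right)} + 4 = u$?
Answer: $-12$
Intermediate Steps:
$k{\left(T,E \right)} = \frac{E}{-2 + T}$
$x{\left(q,u \right)} = -4 + u$
$y = -14$ ($y = \frac{6}{-2 + 5} \cdot 6 - 26 = \frac{6}{3} \cdot 6 - 26 = 6 \cdot \frac{1}{3} \cdot 6 - 26 = 2 \cdot 6 - 26 = 12 - 26 = -14$)
$y - x{\left(-46,2 \right)} = -14 - \left(-4 + 2\right) = -14 - -2 = -14 + 2 = -12$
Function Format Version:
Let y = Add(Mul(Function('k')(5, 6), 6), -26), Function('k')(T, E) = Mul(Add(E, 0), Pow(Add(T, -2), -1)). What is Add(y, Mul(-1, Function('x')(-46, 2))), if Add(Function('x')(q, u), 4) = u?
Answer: -12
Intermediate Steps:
Function('k')(T, E) = Mul(E, Pow(Add(-2, T), -1))
Function('x')(q, u) = Add(-4, u)
y = -14 (y = Add(Mul(Mul(6, Pow(Add(-2, 5), -1)), 6), -26) = Add(Mul(Mul(6, Pow(3, -1)), 6), -26) = Add(Mul(Mul(6, Rational(1, 3)), 6), -26) = Add(Mul(2, 6), -26) = Add(12, -26) = -14)
Add(y, Mul(-1, Function('x')(-46, 2))) = Add(-14, Mul(-1, Add(-4, 2))) = Add(-14, Mul(-1, -2)) = Add(-14, 2) = -12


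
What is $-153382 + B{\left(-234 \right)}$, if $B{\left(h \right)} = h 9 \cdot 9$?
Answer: $-172336$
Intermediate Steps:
$B{\left(h \right)} = 81 h$ ($B{\left(h \right)} = 9 h 9 = 81 h$)
$-153382 + B{\left(-234 \right)} = -153382 + 81 \left(-234\right) = -153382 - 18954 = -172336$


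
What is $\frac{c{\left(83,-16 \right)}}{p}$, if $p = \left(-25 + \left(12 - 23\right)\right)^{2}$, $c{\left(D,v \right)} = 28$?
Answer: $\frac{7}{324} \approx 0.021605$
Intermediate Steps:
$p = 1296$ ($p = \left(-25 + \left(12 - 23\right)\right)^{2} = \left(-25 - 11\right)^{2} = \left(-36\right)^{2} = 1296$)
$\frac{c{\left(83,-16 \right)}}{p} = \frac{28}{1296} = 28 \cdot \frac{1}{1296} = \frac{7}{324}$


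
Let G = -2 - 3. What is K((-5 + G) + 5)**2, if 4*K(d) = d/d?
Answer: 1/16 ≈ 0.062500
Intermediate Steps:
G = -5
K(d) = 1/4 (K(d) = (d/d)/4 = (1/4)*1 = 1/4)
K((-5 + G) + 5)**2 = (1/4)**2 = 1/16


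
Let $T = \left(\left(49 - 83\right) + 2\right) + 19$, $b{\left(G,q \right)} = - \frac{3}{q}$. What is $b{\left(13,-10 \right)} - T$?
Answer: $\frac{133}{10} \approx 13.3$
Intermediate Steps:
$T = -13$ ($T = \left(\left(49 - 83\right) + 2\right) + 19 = \left(-34 + 2\right) + 19 = -32 + 19 = -13$)
$b{\left(13,-10 \right)} - T = - \frac{3}{-10} - -13 = \left(-3\right) \left(- \frac{1}{10}\right) + 13 = \frac{3}{10} + 13 = \frac{133}{10}$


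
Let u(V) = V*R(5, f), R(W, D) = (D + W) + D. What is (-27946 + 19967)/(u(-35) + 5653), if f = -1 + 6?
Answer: -7979/5128 ≈ -1.5560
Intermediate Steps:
f = 5
R(W, D) = W + 2*D
u(V) = 15*V (u(V) = V*(5 + 2*5) = V*(5 + 10) = V*15 = 15*V)
(-27946 + 19967)/(u(-35) + 5653) = (-27946 + 19967)/(15*(-35) + 5653) = -7979/(-525 + 5653) = -7979/5128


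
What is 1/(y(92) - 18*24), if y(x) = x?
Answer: -1/340 ≈ -0.0029412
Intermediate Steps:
1/(y(92) - 18*24) = 1/(92 - 18*24) = 1/(92 - 432) = 1/(-340) = -1/340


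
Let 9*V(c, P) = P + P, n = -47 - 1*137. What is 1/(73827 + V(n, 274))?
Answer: 9/664991 ≈ 1.3534e-5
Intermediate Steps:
n = -184 (n = -47 - 137 = -184)
V(c, P) = 2*P/9 (V(c, P) = (P + P)/9 = (2*P)/9 = 2*P/9)
1/(73827 + V(n, 274)) = 1/(73827 + (2/9)*274) = 1/(73827 + 548/9) = 1/(664991/9) = 9/664991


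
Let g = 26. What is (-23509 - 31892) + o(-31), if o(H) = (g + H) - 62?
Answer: -55468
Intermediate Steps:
o(H) = -36 + H (o(H) = (26 + H) - 62 = -36 + H)
(-23509 - 31892) + o(-31) = (-23509 - 31892) + (-36 - 31) = -55401 - 67 = -55468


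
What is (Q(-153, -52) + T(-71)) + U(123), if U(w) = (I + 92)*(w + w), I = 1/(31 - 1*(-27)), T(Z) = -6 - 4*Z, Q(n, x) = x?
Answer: 663005/29 ≈ 22862.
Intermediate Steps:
I = 1/58 (I = 1/(31 + 27) = 1/58 ≈ 0.017241)
U(w) = 5337*w/29 (U(w) = (1/58 + 92)*(w + w) = 5337*(2*w)/58 = 5337*w/29)
(Q(-153, -52) + T(-71)) + U(123) = (-52 + (-6 - 4*(-71))) + (5337/29)*123 = (-52 + (-6 + 284)) + 656451/29 = (-52 + 278) + 656451/29 = 226 + 656451/29 = 663005/29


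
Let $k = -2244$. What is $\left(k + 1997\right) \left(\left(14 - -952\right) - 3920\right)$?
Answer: $729638$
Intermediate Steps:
$\left(k + 1997\right) \left(\left(14 - -952\right) - 3920\right) = \left(-2244 + 1997\right) \left(\left(14 - -952\right) - 3920\right) = - 247 \left(\left(14 + 952\right) - 3920\right) = - 247 \left(966 - 3920\right) = \left(-247\right) \left(-2954\right) = 729638$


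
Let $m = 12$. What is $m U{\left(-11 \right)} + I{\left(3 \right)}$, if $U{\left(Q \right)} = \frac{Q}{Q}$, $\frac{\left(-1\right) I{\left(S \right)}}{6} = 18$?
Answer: $-96$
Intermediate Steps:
$I{\left(S \right)} = -108$ ($I{\left(S \right)} = \left(-6\right) 18 = -108$)
$U{\left(Q \right)} = 1$
$m U{\left(-11 \right)} + I{\left(3 \right)} = 12 \cdot 1 - 108 = 12 - 108 = -96$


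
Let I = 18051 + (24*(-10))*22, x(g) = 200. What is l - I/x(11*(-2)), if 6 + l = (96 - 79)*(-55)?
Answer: -200971/200 ≈ -1004.9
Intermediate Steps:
l = -941 (l = -6 + (96 - 79)*(-55) = -6 + 17*(-55) = -6 - 935 = -941)
I = 12771 (I = 18051 - 240*22 = 18051 - 5280 = 12771)
l - I/x(11*(-2)) = -941 - 12771/200 = -200971/200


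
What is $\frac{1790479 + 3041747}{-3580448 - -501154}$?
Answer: $- \frac{2416113}{1539647} \approx -1.5693$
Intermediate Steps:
$\frac{1790479 + 3041747}{-3580448 - -501154} = \frac{4832226}{-3580448 + \left(-205790 + 706944\right)} = \frac{4832226}{-3580448 + 501154} = \frac{4832226}{-3079294} = 4832226 \left(- \frac{1}{3079294}\right) = - \frac{2416113}{1539647}$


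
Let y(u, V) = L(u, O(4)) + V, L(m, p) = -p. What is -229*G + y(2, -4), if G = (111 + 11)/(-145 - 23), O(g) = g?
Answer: 13297/84 ≈ 158.30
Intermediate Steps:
y(u, V) = -4 + V (y(u, V) = -1*4 + V = -4 + V)
G = -61/84 (G = 122/(-168) = 122*(-1/168) = -61/84 ≈ -0.72619)
-229*G + y(2, -4) = -229*(-61/84) + (-4 - 4) = 13969/84 - 8 = 13297/84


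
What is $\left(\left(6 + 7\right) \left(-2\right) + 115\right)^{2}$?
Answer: $7921$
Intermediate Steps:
$\left(\left(6 + 7\right) \left(-2\right) + 115\right)^{2} = \left(13 \left(-2\right) + 115\right)^{2} = \left(-26 + 115\right)^{2} = 89^{2} = 7921$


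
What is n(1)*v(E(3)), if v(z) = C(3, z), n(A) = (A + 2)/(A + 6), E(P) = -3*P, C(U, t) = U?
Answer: 9/7 ≈ 1.2857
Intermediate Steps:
n(A) = (2 + A)/(6 + A)
v(z) = 3
n(1)*v(E(3)) = ((2 + 1)/(6 + 1))*3 = (3/7)*3 = 9/7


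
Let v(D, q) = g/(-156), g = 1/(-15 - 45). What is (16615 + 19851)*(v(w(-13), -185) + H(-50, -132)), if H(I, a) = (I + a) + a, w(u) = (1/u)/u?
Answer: -53587498087/4680 ≈ -1.1450e+7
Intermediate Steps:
w(u) = u**(-2) (w(u) = 1/(u*u) = u**(-2))
g = -1/60 (g = 1/(-60) = -1/60 ≈ -0.016667)
v(D, q) = 1/9360 (v(D, q) = -1/60/(-156) = -1/60*(-1/156) = 1/9360)
H(I, a) = I + 2*a
(16615 + 19851)*(v(w(-13), -185) + H(-50, -132)) = (16615 + 19851)*(1/9360 + (-50 + 2*(-132))) = 36466*(1/9360 + (-50 - 264)) = 36466*(1/9360 - 314) = 36466*(-2939039/9360) = -53587498087/4680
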